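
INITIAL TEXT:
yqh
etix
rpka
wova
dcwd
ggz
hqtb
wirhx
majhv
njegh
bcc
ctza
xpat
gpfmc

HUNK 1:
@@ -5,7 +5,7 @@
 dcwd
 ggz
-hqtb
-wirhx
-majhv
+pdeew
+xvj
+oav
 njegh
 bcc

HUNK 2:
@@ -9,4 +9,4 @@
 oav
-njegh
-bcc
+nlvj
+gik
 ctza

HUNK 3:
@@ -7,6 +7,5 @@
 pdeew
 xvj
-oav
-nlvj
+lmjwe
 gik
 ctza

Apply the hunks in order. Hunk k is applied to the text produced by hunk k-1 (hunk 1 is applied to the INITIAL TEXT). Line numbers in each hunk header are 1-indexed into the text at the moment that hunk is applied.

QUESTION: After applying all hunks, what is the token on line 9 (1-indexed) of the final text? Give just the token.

Hunk 1: at line 5 remove [hqtb,wirhx,majhv] add [pdeew,xvj,oav] -> 14 lines: yqh etix rpka wova dcwd ggz pdeew xvj oav njegh bcc ctza xpat gpfmc
Hunk 2: at line 9 remove [njegh,bcc] add [nlvj,gik] -> 14 lines: yqh etix rpka wova dcwd ggz pdeew xvj oav nlvj gik ctza xpat gpfmc
Hunk 3: at line 7 remove [oav,nlvj] add [lmjwe] -> 13 lines: yqh etix rpka wova dcwd ggz pdeew xvj lmjwe gik ctza xpat gpfmc
Final line 9: lmjwe

Answer: lmjwe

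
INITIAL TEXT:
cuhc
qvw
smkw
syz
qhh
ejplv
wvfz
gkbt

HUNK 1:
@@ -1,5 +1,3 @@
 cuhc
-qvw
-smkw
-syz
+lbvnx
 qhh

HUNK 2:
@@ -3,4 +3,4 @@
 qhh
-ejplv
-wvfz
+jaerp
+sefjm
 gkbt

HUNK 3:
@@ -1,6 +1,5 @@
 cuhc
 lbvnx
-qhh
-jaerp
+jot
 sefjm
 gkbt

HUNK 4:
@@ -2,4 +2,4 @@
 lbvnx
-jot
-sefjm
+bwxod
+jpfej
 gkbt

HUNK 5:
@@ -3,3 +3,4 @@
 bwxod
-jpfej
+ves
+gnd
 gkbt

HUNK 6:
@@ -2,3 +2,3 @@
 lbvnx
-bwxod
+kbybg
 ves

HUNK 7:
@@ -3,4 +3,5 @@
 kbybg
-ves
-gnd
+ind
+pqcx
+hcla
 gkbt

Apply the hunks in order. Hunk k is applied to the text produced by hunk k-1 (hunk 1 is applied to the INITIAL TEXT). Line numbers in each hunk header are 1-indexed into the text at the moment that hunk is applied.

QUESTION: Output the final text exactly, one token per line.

Hunk 1: at line 1 remove [qvw,smkw,syz] add [lbvnx] -> 6 lines: cuhc lbvnx qhh ejplv wvfz gkbt
Hunk 2: at line 3 remove [ejplv,wvfz] add [jaerp,sefjm] -> 6 lines: cuhc lbvnx qhh jaerp sefjm gkbt
Hunk 3: at line 1 remove [qhh,jaerp] add [jot] -> 5 lines: cuhc lbvnx jot sefjm gkbt
Hunk 4: at line 2 remove [jot,sefjm] add [bwxod,jpfej] -> 5 lines: cuhc lbvnx bwxod jpfej gkbt
Hunk 5: at line 3 remove [jpfej] add [ves,gnd] -> 6 lines: cuhc lbvnx bwxod ves gnd gkbt
Hunk 6: at line 2 remove [bwxod] add [kbybg] -> 6 lines: cuhc lbvnx kbybg ves gnd gkbt
Hunk 7: at line 3 remove [ves,gnd] add [ind,pqcx,hcla] -> 7 lines: cuhc lbvnx kbybg ind pqcx hcla gkbt

Answer: cuhc
lbvnx
kbybg
ind
pqcx
hcla
gkbt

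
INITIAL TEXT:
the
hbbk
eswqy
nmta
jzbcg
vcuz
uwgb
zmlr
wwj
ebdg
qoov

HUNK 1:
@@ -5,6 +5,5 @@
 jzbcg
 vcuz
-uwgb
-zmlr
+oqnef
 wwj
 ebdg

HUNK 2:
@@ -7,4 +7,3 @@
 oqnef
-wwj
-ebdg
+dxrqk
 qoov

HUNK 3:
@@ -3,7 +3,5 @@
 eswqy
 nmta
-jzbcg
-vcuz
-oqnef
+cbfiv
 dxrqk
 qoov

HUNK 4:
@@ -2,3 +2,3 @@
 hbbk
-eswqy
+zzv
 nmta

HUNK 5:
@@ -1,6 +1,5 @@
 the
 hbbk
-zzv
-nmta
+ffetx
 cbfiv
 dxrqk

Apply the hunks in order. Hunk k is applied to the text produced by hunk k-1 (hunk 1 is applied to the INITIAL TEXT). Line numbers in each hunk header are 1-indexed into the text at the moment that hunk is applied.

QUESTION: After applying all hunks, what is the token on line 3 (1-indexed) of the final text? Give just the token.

Hunk 1: at line 5 remove [uwgb,zmlr] add [oqnef] -> 10 lines: the hbbk eswqy nmta jzbcg vcuz oqnef wwj ebdg qoov
Hunk 2: at line 7 remove [wwj,ebdg] add [dxrqk] -> 9 lines: the hbbk eswqy nmta jzbcg vcuz oqnef dxrqk qoov
Hunk 3: at line 3 remove [jzbcg,vcuz,oqnef] add [cbfiv] -> 7 lines: the hbbk eswqy nmta cbfiv dxrqk qoov
Hunk 4: at line 2 remove [eswqy] add [zzv] -> 7 lines: the hbbk zzv nmta cbfiv dxrqk qoov
Hunk 5: at line 1 remove [zzv,nmta] add [ffetx] -> 6 lines: the hbbk ffetx cbfiv dxrqk qoov
Final line 3: ffetx

Answer: ffetx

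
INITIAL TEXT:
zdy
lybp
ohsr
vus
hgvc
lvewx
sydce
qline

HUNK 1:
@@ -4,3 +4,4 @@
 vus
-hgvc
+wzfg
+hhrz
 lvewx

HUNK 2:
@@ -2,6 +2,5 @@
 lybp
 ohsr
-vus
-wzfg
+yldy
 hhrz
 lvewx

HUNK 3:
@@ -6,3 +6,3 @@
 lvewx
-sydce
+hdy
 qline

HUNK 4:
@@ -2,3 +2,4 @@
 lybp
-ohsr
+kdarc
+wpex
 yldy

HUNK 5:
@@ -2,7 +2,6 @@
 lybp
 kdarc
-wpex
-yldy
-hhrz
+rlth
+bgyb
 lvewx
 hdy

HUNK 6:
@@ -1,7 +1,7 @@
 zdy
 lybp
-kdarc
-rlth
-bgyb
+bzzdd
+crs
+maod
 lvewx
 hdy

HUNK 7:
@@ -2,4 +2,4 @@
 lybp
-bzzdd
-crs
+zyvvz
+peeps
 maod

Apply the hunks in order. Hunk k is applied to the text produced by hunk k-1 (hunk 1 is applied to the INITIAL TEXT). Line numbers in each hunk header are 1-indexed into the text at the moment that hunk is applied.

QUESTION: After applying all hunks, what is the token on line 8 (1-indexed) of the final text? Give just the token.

Hunk 1: at line 4 remove [hgvc] add [wzfg,hhrz] -> 9 lines: zdy lybp ohsr vus wzfg hhrz lvewx sydce qline
Hunk 2: at line 2 remove [vus,wzfg] add [yldy] -> 8 lines: zdy lybp ohsr yldy hhrz lvewx sydce qline
Hunk 3: at line 6 remove [sydce] add [hdy] -> 8 lines: zdy lybp ohsr yldy hhrz lvewx hdy qline
Hunk 4: at line 2 remove [ohsr] add [kdarc,wpex] -> 9 lines: zdy lybp kdarc wpex yldy hhrz lvewx hdy qline
Hunk 5: at line 2 remove [wpex,yldy,hhrz] add [rlth,bgyb] -> 8 lines: zdy lybp kdarc rlth bgyb lvewx hdy qline
Hunk 6: at line 1 remove [kdarc,rlth,bgyb] add [bzzdd,crs,maod] -> 8 lines: zdy lybp bzzdd crs maod lvewx hdy qline
Hunk 7: at line 2 remove [bzzdd,crs] add [zyvvz,peeps] -> 8 lines: zdy lybp zyvvz peeps maod lvewx hdy qline
Final line 8: qline

Answer: qline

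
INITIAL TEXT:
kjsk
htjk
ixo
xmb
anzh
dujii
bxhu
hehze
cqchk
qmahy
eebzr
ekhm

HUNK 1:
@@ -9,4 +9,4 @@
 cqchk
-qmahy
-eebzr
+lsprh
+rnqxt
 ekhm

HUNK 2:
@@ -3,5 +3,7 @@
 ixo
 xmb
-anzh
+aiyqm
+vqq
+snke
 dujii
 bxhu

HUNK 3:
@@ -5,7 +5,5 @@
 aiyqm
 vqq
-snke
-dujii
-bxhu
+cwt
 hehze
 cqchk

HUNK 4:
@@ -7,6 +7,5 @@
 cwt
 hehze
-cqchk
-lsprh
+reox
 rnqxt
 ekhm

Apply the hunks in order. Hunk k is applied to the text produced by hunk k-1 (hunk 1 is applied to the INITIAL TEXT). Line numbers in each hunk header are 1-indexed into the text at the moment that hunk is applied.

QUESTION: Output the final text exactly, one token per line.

Hunk 1: at line 9 remove [qmahy,eebzr] add [lsprh,rnqxt] -> 12 lines: kjsk htjk ixo xmb anzh dujii bxhu hehze cqchk lsprh rnqxt ekhm
Hunk 2: at line 3 remove [anzh] add [aiyqm,vqq,snke] -> 14 lines: kjsk htjk ixo xmb aiyqm vqq snke dujii bxhu hehze cqchk lsprh rnqxt ekhm
Hunk 3: at line 5 remove [snke,dujii,bxhu] add [cwt] -> 12 lines: kjsk htjk ixo xmb aiyqm vqq cwt hehze cqchk lsprh rnqxt ekhm
Hunk 4: at line 7 remove [cqchk,lsprh] add [reox] -> 11 lines: kjsk htjk ixo xmb aiyqm vqq cwt hehze reox rnqxt ekhm

Answer: kjsk
htjk
ixo
xmb
aiyqm
vqq
cwt
hehze
reox
rnqxt
ekhm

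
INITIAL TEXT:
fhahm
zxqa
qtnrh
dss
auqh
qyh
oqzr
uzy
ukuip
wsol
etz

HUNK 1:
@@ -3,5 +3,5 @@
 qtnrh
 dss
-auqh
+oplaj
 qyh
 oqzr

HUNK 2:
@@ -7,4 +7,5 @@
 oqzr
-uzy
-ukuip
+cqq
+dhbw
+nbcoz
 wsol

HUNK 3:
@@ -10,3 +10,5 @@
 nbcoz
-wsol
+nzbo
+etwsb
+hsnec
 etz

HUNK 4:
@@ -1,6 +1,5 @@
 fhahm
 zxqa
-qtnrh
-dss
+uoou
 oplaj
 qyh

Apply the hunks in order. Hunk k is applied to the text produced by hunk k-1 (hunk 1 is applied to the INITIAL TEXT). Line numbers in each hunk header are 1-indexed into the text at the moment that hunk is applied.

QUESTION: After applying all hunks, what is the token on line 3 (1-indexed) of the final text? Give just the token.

Hunk 1: at line 3 remove [auqh] add [oplaj] -> 11 lines: fhahm zxqa qtnrh dss oplaj qyh oqzr uzy ukuip wsol etz
Hunk 2: at line 7 remove [uzy,ukuip] add [cqq,dhbw,nbcoz] -> 12 lines: fhahm zxqa qtnrh dss oplaj qyh oqzr cqq dhbw nbcoz wsol etz
Hunk 3: at line 10 remove [wsol] add [nzbo,etwsb,hsnec] -> 14 lines: fhahm zxqa qtnrh dss oplaj qyh oqzr cqq dhbw nbcoz nzbo etwsb hsnec etz
Hunk 4: at line 1 remove [qtnrh,dss] add [uoou] -> 13 lines: fhahm zxqa uoou oplaj qyh oqzr cqq dhbw nbcoz nzbo etwsb hsnec etz
Final line 3: uoou

Answer: uoou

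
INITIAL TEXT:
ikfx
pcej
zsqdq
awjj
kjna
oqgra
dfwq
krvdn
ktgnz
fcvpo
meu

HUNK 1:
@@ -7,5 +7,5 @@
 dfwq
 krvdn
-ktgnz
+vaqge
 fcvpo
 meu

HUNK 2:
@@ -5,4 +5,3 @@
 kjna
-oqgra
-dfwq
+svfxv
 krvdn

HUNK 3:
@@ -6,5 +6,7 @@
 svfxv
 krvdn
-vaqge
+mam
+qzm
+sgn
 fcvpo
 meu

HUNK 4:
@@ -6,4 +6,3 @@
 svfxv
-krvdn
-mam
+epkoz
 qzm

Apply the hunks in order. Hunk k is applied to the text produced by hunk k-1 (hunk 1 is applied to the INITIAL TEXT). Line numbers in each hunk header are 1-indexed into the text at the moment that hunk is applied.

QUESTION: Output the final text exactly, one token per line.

Hunk 1: at line 7 remove [ktgnz] add [vaqge] -> 11 lines: ikfx pcej zsqdq awjj kjna oqgra dfwq krvdn vaqge fcvpo meu
Hunk 2: at line 5 remove [oqgra,dfwq] add [svfxv] -> 10 lines: ikfx pcej zsqdq awjj kjna svfxv krvdn vaqge fcvpo meu
Hunk 3: at line 6 remove [vaqge] add [mam,qzm,sgn] -> 12 lines: ikfx pcej zsqdq awjj kjna svfxv krvdn mam qzm sgn fcvpo meu
Hunk 4: at line 6 remove [krvdn,mam] add [epkoz] -> 11 lines: ikfx pcej zsqdq awjj kjna svfxv epkoz qzm sgn fcvpo meu

Answer: ikfx
pcej
zsqdq
awjj
kjna
svfxv
epkoz
qzm
sgn
fcvpo
meu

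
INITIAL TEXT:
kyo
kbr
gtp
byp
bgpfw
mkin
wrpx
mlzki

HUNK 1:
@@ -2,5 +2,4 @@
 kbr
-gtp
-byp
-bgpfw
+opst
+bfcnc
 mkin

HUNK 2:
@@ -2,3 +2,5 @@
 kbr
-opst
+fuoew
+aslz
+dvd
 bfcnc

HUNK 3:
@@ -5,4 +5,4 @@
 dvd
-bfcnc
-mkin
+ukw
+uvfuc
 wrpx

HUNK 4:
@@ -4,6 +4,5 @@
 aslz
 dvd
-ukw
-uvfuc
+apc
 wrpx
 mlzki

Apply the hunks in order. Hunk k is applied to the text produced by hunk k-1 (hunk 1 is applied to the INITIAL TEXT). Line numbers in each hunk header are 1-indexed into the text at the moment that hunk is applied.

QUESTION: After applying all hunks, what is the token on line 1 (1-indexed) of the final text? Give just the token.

Answer: kyo

Derivation:
Hunk 1: at line 2 remove [gtp,byp,bgpfw] add [opst,bfcnc] -> 7 lines: kyo kbr opst bfcnc mkin wrpx mlzki
Hunk 2: at line 2 remove [opst] add [fuoew,aslz,dvd] -> 9 lines: kyo kbr fuoew aslz dvd bfcnc mkin wrpx mlzki
Hunk 3: at line 5 remove [bfcnc,mkin] add [ukw,uvfuc] -> 9 lines: kyo kbr fuoew aslz dvd ukw uvfuc wrpx mlzki
Hunk 4: at line 4 remove [ukw,uvfuc] add [apc] -> 8 lines: kyo kbr fuoew aslz dvd apc wrpx mlzki
Final line 1: kyo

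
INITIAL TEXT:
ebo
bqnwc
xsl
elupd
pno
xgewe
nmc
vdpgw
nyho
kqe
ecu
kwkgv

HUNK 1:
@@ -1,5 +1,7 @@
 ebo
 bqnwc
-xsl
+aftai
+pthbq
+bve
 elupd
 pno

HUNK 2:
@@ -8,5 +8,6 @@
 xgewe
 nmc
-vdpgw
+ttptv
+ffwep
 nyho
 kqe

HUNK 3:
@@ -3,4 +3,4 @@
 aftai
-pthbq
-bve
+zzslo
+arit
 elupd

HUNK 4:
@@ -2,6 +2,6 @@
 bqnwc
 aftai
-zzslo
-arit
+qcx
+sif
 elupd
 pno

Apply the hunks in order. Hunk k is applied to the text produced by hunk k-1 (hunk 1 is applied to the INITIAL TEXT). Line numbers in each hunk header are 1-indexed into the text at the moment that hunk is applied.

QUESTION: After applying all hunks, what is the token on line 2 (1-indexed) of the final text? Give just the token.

Hunk 1: at line 1 remove [xsl] add [aftai,pthbq,bve] -> 14 lines: ebo bqnwc aftai pthbq bve elupd pno xgewe nmc vdpgw nyho kqe ecu kwkgv
Hunk 2: at line 8 remove [vdpgw] add [ttptv,ffwep] -> 15 lines: ebo bqnwc aftai pthbq bve elupd pno xgewe nmc ttptv ffwep nyho kqe ecu kwkgv
Hunk 3: at line 3 remove [pthbq,bve] add [zzslo,arit] -> 15 lines: ebo bqnwc aftai zzslo arit elupd pno xgewe nmc ttptv ffwep nyho kqe ecu kwkgv
Hunk 4: at line 2 remove [zzslo,arit] add [qcx,sif] -> 15 lines: ebo bqnwc aftai qcx sif elupd pno xgewe nmc ttptv ffwep nyho kqe ecu kwkgv
Final line 2: bqnwc

Answer: bqnwc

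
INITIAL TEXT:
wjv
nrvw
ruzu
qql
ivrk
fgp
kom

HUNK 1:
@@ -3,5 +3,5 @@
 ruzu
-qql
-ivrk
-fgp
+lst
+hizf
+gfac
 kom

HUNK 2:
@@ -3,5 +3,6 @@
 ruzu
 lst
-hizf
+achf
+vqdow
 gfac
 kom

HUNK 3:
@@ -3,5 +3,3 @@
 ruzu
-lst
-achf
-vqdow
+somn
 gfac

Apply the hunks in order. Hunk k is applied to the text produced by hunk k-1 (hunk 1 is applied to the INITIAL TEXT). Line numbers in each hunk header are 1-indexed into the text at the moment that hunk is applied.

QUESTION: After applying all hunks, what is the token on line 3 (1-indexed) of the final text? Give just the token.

Hunk 1: at line 3 remove [qql,ivrk,fgp] add [lst,hizf,gfac] -> 7 lines: wjv nrvw ruzu lst hizf gfac kom
Hunk 2: at line 3 remove [hizf] add [achf,vqdow] -> 8 lines: wjv nrvw ruzu lst achf vqdow gfac kom
Hunk 3: at line 3 remove [lst,achf,vqdow] add [somn] -> 6 lines: wjv nrvw ruzu somn gfac kom
Final line 3: ruzu

Answer: ruzu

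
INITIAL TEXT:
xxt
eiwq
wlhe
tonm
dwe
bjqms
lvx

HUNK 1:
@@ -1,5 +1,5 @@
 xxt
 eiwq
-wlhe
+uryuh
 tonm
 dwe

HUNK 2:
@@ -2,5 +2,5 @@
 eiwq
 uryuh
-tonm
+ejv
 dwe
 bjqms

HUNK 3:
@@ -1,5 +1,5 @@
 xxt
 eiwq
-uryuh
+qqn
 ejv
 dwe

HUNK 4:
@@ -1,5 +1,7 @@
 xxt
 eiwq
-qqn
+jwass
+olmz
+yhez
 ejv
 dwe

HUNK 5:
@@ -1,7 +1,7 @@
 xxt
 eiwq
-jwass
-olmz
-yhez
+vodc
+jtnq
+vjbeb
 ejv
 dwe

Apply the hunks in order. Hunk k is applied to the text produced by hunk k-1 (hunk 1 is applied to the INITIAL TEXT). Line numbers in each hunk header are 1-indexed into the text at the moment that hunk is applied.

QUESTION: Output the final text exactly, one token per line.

Answer: xxt
eiwq
vodc
jtnq
vjbeb
ejv
dwe
bjqms
lvx

Derivation:
Hunk 1: at line 1 remove [wlhe] add [uryuh] -> 7 lines: xxt eiwq uryuh tonm dwe bjqms lvx
Hunk 2: at line 2 remove [tonm] add [ejv] -> 7 lines: xxt eiwq uryuh ejv dwe bjqms lvx
Hunk 3: at line 1 remove [uryuh] add [qqn] -> 7 lines: xxt eiwq qqn ejv dwe bjqms lvx
Hunk 4: at line 1 remove [qqn] add [jwass,olmz,yhez] -> 9 lines: xxt eiwq jwass olmz yhez ejv dwe bjqms lvx
Hunk 5: at line 1 remove [jwass,olmz,yhez] add [vodc,jtnq,vjbeb] -> 9 lines: xxt eiwq vodc jtnq vjbeb ejv dwe bjqms lvx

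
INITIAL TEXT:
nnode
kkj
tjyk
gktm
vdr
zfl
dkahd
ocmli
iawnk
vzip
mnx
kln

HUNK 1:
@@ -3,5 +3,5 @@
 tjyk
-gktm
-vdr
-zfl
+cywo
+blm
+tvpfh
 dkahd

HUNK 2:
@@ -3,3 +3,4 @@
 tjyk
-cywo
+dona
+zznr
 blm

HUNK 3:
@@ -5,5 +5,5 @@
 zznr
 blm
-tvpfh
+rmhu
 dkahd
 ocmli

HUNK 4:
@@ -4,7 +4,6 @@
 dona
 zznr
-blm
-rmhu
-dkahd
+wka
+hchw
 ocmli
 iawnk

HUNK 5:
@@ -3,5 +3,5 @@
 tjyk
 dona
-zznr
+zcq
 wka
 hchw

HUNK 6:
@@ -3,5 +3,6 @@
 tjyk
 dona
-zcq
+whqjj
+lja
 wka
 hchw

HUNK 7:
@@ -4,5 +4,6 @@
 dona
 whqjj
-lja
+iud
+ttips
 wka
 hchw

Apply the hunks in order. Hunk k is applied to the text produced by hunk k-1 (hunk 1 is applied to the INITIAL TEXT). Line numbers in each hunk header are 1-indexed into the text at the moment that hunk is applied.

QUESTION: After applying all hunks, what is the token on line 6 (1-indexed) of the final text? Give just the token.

Hunk 1: at line 3 remove [gktm,vdr,zfl] add [cywo,blm,tvpfh] -> 12 lines: nnode kkj tjyk cywo blm tvpfh dkahd ocmli iawnk vzip mnx kln
Hunk 2: at line 3 remove [cywo] add [dona,zznr] -> 13 lines: nnode kkj tjyk dona zznr blm tvpfh dkahd ocmli iawnk vzip mnx kln
Hunk 3: at line 5 remove [tvpfh] add [rmhu] -> 13 lines: nnode kkj tjyk dona zznr blm rmhu dkahd ocmli iawnk vzip mnx kln
Hunk 4: at line 4 remove [blm,rmhu,dkahd] add [wka,hchw] -> 12 lines: nnode kkj tjyk dona zznr wka hchw ocmli iawnk vzip mnx kln
Hunk 5: at line 3 remove [zznr] add [zcq] -> 12 lines: nnode kkj tjyk dona zcq wka hchw ocmli iawnk vzip mnx kln
Hunk 6: at line 3 remove [zcq] add [whqjj,lja] -> 13 lines: nnode kkj tjyk dona whqjj lja wka hchw ocmli iawnk vzip mnx kln
Hunk 7: at line 4 remove [lja] add [iud,ttips] -> 14 lines: nnode kkj tjyk dona whqjj iud ttips wka hchw ocmli iawnk vzip mnx kln
Final line 6: iud

Answer: iud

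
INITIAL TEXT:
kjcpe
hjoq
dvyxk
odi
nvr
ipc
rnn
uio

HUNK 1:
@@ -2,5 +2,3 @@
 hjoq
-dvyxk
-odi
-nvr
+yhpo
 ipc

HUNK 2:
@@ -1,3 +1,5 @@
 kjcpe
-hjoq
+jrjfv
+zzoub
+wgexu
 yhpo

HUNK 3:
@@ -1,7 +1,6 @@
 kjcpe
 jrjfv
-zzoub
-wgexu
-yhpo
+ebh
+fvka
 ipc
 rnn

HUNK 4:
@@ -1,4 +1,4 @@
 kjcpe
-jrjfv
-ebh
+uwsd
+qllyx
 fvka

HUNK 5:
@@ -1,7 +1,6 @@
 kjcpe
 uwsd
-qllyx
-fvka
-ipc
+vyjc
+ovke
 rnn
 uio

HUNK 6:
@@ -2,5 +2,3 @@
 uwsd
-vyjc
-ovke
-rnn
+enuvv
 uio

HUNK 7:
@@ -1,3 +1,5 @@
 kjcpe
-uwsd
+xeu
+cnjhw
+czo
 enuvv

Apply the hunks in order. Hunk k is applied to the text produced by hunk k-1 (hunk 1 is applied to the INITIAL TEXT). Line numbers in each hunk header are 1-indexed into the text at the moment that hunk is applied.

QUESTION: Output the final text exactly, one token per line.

Answer: kjcpe
xeu
cnjhw
czo
enuvv
uio

Derivation:
Hunk 1: at line 2 remove [dvyxk,odi,nvr] add [yhpo] -> 6 lines: kjcpe hjoq yhpo ipc rnn uio
Hunk 2: at line 1 remove [hjoq] add [jrjfv,zzoub,wgexu] -> 8 lines: kjcpe jrjfv zzoub wgexu yhpo ipc rnn uio
Hunk 3: at line 1 remove [zzoub,wgexu,yhpo] add [ebh,fvka] -> 7 lines: kjcpe jrjfv ebh fvka ipc rnn uio
Hunk 4: at line 1 remove [jrjfv,ebh] add [uwsd,qllyx] -> 7 lines: kjcpe uwsd qllyx fvka ipc rnn uio
Hunk 5: at line 1 remove [qllyx,fvka,ipc] add [vyjc,ovke] -> 6 lines: kjcpe uwsd vyjc ovke rnn uio
Hunk 6: at line 2 remove [vyjc,ovke,rnn] add [enuvv] -> 4 lines: kjcpe uwsd enuvv uio
Hunk 7: at line 1 remove [uwsd] add [xeu,cnjhw,czo] -> 6 lines: kjcpe xeu cnjhw czo enuvv uio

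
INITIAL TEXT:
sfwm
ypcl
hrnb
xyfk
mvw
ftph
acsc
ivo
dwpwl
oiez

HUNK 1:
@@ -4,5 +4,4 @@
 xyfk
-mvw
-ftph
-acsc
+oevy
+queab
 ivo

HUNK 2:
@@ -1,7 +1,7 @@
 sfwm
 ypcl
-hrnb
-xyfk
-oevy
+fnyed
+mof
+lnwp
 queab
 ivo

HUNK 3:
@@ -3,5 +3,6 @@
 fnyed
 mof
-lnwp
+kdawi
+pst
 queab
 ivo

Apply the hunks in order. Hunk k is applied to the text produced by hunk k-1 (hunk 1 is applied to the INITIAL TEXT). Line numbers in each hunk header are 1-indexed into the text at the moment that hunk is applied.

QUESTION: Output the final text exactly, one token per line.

Hunk 1: at line 4 remove [mvw,ftph,acsc] add [oevy,queab] -> 9 lines: sfwm ypcl hrnb xyfk oevy queab ivo dwpwl oiez
Hunk 2: at line 1 remove [hrnb,xyfk,oevy] add [fnyed,mof,lnwp] -> 9 lines: sfwm ypcl fnyed mof lnwp queab ivo dwpwl oiez
Hunk 3: at line 3 remove [lnwp] add [kdawi,pst] -> 10 lines: sfwm ypcl fnyed mof kdawi pst queab ivo dwpwl oiez

Answer: sfwm
ypcl
fnyed
mof
kdawi
pst
queab
ivo
dwpwl
oiez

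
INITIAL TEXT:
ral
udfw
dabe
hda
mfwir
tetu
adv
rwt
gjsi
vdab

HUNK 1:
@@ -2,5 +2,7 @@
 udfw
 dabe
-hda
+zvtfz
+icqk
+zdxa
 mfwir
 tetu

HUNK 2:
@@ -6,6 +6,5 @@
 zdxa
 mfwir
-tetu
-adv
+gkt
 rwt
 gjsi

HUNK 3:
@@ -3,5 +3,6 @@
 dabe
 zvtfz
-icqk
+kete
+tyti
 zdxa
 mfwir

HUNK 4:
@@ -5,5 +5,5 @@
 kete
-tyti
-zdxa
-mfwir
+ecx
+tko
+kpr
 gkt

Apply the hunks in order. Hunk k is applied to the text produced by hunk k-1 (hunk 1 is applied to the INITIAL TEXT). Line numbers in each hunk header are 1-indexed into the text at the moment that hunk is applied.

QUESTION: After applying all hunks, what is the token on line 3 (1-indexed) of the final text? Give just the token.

Hunk 1: at line 2 remove [hda] add [zvtfz,icqk,zdxa] -> 12 lines: ral udfw dabe zvtfz icqk zdxa mfwir tetu adv rwt gjsi vdab
Hunk 2: at line 6 remove [tetu,adv] add [gkt] -> 11 lines: ral udfw dabe zvtfz icqk zdxa mfwir gkt rwt gjsi vdab
Hunk 3: at line 3 remove [icqk] add [kete,tyti] -> 12 lines: ral udfw dabe zvtfz kete tyti zdxa mfwir gkt rwt gjsi vdab
Hunk 4: at line 5 remove [tyti,zdxa,mfwir] add [ecx,tko,kpr] -> 12 lines: ral udfw dabe zvtfz kete ecx tko kpr gkt rwt gjsi vdab
Final line 3: dabe

Answer: dabe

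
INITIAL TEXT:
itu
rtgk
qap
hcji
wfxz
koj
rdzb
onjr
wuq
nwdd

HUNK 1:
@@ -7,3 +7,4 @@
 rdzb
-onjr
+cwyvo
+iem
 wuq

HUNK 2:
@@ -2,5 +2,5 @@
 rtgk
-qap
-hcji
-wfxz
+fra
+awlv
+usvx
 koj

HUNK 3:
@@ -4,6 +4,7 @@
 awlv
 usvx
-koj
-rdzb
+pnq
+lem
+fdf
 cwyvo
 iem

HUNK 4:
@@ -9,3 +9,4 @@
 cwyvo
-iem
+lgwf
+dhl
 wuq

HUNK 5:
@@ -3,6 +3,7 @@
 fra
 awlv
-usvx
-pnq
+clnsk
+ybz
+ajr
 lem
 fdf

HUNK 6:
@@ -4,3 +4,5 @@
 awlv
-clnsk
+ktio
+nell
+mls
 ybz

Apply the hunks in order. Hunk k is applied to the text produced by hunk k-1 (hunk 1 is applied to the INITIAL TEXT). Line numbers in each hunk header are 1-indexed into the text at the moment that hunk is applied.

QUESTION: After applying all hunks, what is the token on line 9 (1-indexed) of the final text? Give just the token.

Hunk 1: at line 7 remove [onjr] add [cwyvo,iem] -> 11 lines: itu rtgk qap hcji wfxz koj rdzb cwyvo iem wuq nwdd
Hunk 2: at line 2 remove [qap,hcji,wfxz] add [fra,awlv,usvx] -> 11 lines: itu rtgk fra awlv usvx koj rdzb cwyvo iem wuq nwdd
Hunk 3: at line 4 remove [koj,rdzb] add [pnq,lem,fdf] -> 12 lines: itu rtgk fra awlv usvx pnq lem fdf cwyvo iem wuq nwdd
Hunk 4: at line 9 remove [iem] add [lgwf,dhl] -> 13 lines: itu rtgk fra awlv usvx pnq lem fdf cwyvo lgwf dhl wuq nwdd
Hunk 5: at line 3 remove [usvx,pnq] add [clnsk,ybz,ajr] -> 14 lines: itu rtgk fra awlv clnsk ybz ajr lem fdf cwyvo lgwf dhl wuq nwdd
Hunk 6: at line 4 remove [clnsk] add [ktio,nell,mls] -> 16 lines: itu rtgk fra awlv ktio nell mls ybz ajr lem fdf cwyvo lgwf dhl wuq nwdd
Final line 9: ajr

Answer: ajr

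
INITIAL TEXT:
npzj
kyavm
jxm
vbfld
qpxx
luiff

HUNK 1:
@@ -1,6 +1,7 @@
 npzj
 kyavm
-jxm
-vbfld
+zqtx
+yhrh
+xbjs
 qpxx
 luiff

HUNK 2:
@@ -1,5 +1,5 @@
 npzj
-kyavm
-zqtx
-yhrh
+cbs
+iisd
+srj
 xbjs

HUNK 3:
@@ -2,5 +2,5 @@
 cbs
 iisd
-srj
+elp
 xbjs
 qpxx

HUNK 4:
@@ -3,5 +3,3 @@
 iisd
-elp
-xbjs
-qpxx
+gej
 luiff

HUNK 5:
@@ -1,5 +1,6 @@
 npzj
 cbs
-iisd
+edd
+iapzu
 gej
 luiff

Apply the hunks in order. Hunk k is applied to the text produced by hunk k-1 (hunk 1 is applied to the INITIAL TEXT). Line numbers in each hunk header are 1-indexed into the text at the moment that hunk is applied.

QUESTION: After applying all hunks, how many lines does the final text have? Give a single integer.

Answer: 6

Derivation:
Hunk 1: at line 1 remove [jxm,vbfld] add [zqtx,yhrh,xbjs] -> 7 lines: npzj kyavm zqtx yhrh xbjs qpxx luiff
Hunk 2: at line 1 remove [kyavm,zqtx,yhrh] add [cbs,iisd,srj] -> 7 lines: npzj cbs iisd srj xbjs qpxx luiff
Hunk 3: at line 2 remove [srj] add [elp] -> 7 lines: npzj cbs iisd elp xbjs qpxx luiff
Hunk 4: at line 3 remove [elp,xbjs,qpxx] add [gej] -> 5 lines: npzj cbs iisd gej luiff
Hunk 5: at line 1 remove [iisd] add [edd,iapzu] -> 6 lines: npzj cbs edd iapzu gej luiff
Final line count: 6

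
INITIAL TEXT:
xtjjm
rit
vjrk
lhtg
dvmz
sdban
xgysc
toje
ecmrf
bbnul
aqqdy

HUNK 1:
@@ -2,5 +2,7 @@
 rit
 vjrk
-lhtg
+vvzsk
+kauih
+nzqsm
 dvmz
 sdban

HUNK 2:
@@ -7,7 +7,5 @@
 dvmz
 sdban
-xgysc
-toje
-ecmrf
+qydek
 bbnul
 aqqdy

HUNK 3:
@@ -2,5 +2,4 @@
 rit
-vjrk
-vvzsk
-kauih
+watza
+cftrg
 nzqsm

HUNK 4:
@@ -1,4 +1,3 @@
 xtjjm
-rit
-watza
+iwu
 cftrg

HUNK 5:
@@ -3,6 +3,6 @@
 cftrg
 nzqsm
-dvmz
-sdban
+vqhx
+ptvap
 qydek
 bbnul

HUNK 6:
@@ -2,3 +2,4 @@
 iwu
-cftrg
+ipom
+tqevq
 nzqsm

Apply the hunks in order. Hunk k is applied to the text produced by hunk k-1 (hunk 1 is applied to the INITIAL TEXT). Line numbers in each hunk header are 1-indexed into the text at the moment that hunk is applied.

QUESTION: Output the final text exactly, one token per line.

Answer: xtjjm
iwu
ipom
tqevq
nzqsm
vqhx
ptvap
qydek
bbnul
aqqdy

Derivation:
Hunk 1: at line 2 remove [lhtg] add [vvzsk,kauih,nzqsm] -> 13 lines: xtjjm rit vjrk vvzsk kauih nzqsm dvmz sdban xgysc toje ecmrf bbnul aqqdy
Hunk 2: at line 7 remove [xgysc,toje,ecmrf] add [qydek] -> 11 lines: xtjjm rit vjrk vvzsk kauih nzqsm dvmz sdban qydek bbnul aqqdy
Hunk 3: at line 2 remove [vjrk,vvzsk,kauih] add [watza,cftrg] -> 10 lines: xtjjm rit watza cftrg nzqsm dvmz sdban qydek bbnul aqqdy
Hunk 4: at line 1 remove [rit,watza] add [iwu] -> 9 lines: xtjjm iwu cftrg nzqsm dvmz sdban qydek bbnul aqqdy
Hunk 5: at line 3 remove [dvmz,sdban] add [vqhx,ptvap] -> 9 lines: xtjjm iwu cftrg nzqsm vqhx ptvap qydek bbnul aqqdy
Hunk 6: at line 2 remove [cftrg] add [ipom,tqevq] -> 10 lines: xtjjm iwu ipom tqevq nzqsm vqhx ptvap qydek bbnul aqqdy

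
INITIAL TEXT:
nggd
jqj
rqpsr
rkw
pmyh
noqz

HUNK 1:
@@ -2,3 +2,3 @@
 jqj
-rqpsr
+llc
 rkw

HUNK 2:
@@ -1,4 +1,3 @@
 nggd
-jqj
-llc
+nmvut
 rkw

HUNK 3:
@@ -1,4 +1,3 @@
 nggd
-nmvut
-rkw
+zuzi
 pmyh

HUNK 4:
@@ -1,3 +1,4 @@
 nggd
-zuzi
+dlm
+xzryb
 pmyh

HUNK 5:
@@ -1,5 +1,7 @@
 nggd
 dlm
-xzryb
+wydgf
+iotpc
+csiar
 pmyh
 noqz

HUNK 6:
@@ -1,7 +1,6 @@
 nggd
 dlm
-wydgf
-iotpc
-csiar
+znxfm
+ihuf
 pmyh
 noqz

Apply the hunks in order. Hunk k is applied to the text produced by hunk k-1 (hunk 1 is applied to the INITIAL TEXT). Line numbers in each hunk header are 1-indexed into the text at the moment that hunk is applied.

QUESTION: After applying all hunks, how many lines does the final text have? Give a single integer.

Hunk 1: at line 2 remove [rqpsr] add [llc] -> 6 lines: nggd jqj llc rkw pmyh noqz
Hunk 2: at line 1 remove [jqj,llc] add [nmvut] -> 5 lines: nggd nmvut rkw pmyh noqz
Hunk 3: at line 1 remove [nmvut,rkw] add [zuzi] -> 4 lines: nggd zuzi pmyh noqz
Hunk 4: at line 1 remove [zuzi] add [dlm,xzryb] -> 5 lines: nggd dlm xzryb pmyh noqz
Hunk 5: at line 1 remove [xzryb] add [wydgf,iotpc,csiar] -> 7 lines: nggd dlm wydgf iotpc csiar pmyh noqz
Hunk 6: at line 1 remove [wydgf,iotpc,csiar] add [znxfm,ihuf] -> 6 lines: nggd dlm znxfm ihuf pmyh noqz
Final line count: 6

Answer: 6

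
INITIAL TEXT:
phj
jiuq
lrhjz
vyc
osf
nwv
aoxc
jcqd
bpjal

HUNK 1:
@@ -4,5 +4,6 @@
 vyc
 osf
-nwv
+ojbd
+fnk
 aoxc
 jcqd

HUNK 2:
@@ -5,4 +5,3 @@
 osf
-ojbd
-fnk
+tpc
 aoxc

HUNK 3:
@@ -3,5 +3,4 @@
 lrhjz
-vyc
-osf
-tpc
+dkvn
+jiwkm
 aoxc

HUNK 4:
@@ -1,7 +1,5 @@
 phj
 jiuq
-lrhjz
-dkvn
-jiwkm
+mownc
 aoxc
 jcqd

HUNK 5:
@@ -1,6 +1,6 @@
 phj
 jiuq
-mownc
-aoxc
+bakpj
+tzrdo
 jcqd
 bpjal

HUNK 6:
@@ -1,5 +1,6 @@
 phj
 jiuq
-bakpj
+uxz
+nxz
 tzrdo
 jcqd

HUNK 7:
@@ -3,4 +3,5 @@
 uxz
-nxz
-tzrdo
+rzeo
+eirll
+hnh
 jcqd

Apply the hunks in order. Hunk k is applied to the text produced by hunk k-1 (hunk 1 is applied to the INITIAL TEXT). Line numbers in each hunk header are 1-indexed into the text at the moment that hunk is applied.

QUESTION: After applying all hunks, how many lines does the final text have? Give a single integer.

Hunk 1: at line 4 remove [nwv] add [ojbd,fnk] -> 10 lines: phj jiuq lrhjz vyc osf ojbd fnk aoxc jcqd bpjal
Hunk 2: at line 5 remove [ojbd,fnk] add [tpc] -> 9 lines: phj jiuq lrhjz vyc osf tpc aoxc jcqd bpjal
Hunk 3: at line 3 remove [vyc,osf,tpc] add [dkvn,jiwkm] -> 8 lines: phj jiuq lrhjz dkvn jiwkm aoxc jcqd bpjal
Hunk 4: at line 1 remove [lrhjz,dkvn,jiwkm] add [mownc] -> 6 lines: phj jiuq mownc aoxc jcqd bpjal
Hunk 5: at line 1 remove [mownc,aoxc] add [bakpj,tzrdo] -> 6 lines: phj jiuq bakpj tzrdo jcqd bpjal
Hunk 6: at line 1 remove [bakpj] add [uxz,nxz] -> 7 lines: phj jiuq uxz nxz tzrdo jcqd bpjal
Hunk 7: at line 3 remove [nxz,tzrdo] add [rzeo,eirll,hnh] -> 8 lines: phj jiuq uxz rzeo eirll hnh jcqd bpjal
Final line count: 8

Answer: 8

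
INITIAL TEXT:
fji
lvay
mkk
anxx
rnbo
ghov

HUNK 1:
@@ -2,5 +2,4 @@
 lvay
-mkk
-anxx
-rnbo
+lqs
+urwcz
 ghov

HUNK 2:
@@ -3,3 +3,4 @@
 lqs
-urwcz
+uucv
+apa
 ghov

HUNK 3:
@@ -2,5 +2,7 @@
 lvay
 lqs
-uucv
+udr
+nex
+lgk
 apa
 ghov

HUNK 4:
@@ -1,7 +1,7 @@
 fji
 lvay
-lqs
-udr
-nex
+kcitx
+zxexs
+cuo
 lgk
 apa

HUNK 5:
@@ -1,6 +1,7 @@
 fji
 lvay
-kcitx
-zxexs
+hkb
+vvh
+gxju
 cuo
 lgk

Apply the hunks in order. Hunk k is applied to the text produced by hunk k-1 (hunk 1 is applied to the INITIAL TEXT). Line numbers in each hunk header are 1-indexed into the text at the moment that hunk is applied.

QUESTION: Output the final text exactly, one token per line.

Answer: fji
lvay
hkb
vvh
gxju
cuo
lgk
apa
ghov

Derivation:
Hunk 1: at line 2 remove [mkk,anxx,rnbo] add [lqs,urwcz] -> 5 lines: fji lvay lqs urwcz ghov
Hunk 2: at line 3 remove [urwcz] add [uucv,apa] -> 6 lines: fji lvay lqs uucv apa ghov
Hunk 3: at line 2 remove [uucv] add [udr,nex,lgk] -> 8 lines: fji lvay lqs udr nex lgk apa ghov
Hunk 4: at line 1 remove [lqs,udr,nex] add [kcitx,zxexs,cuo] -> 8 lines: fji lvay kcitx zxexs cuo lgk apa ghov
Hunk 5: at line 1 remove [kcitx,zxexs] add [hkb,vvh,gxju] -> 9 lines: fji lvay hkb vvh gxju cuo lgk apa ghov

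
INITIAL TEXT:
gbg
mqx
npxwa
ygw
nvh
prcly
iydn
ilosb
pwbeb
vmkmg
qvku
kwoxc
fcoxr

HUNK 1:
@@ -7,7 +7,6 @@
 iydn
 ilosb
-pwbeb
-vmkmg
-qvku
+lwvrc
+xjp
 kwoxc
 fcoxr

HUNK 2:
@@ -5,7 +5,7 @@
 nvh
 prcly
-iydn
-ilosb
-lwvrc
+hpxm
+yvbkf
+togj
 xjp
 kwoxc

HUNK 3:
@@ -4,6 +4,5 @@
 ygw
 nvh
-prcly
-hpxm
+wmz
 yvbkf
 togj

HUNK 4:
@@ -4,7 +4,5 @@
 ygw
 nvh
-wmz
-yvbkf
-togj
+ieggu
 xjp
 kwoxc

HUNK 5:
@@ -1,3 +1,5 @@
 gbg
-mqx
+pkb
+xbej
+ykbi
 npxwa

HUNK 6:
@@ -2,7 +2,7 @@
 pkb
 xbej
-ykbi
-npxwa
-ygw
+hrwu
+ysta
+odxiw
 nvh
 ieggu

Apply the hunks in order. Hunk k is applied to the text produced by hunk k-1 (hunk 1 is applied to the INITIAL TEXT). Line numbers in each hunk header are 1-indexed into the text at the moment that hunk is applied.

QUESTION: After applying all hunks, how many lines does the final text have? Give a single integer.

Hunk 1: at line 7 remove [pwbeb,vmkmg,qvku] add [lwvrc,xjp] -> 12 lines: gbg mqx npxwa ygw nvh prcly iydn ilosb lwvrc xjp kwoxc fcoxr
Hunk 2: at line 5 remove [iydn,ilosb,lwvrc] add [hpxm,yvbkf,togj] -> 12 lines: gbg mqx npxwa ygw nvh prcly hpxm yvbkf togj xjp kwoxc fcoxr
Hunk 3: at line 4 remove [prcly,hpxm] add [wmz] -> 11 lines: gbg mqx npxwa ygw nvh wmz yvbkf togj xjp kwoxc fcoxr
Hunk 4: at line 4 remove [wmz,yvbkf,togj] add [ieggu] -> 9 lines: gbg mqx npxwa ygw nvh ieggu xjp kwoxc fcoxr
Hunk 5: at line 1 remove [mqx] add [pkb,xbej,ykbi] -> 11 lines: gbg pkb xbej ykbi npxwa ygw nvh ieggu xjp kwoxc fcoxr
Hunk 6: at line 2 remove [ykbi,npxwa,ygw] add [hrwu,ysta,odxiw] -> 11 lines: gbg pkb xbej hrwu ysta odxiw nvh ieggu xjp kwoxc fcoxr
Final line count: 11

Answer: 11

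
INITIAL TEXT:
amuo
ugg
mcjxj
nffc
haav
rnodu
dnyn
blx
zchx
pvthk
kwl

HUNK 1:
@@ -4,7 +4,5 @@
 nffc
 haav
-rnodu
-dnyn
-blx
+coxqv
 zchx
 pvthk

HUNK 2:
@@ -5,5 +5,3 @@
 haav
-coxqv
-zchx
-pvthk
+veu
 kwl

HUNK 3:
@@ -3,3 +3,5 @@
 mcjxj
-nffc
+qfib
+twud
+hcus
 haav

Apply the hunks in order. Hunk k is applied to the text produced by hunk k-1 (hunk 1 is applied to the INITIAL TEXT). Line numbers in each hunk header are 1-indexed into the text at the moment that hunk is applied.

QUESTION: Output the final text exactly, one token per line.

Answer: amuo
ugg
mcjxj
qfib
twud
hcus
haav
veu
kwl

Derivation:
Hunk 1: at line 4 remove [rnodu,dnyn,blx] add [coxqv] -> 9 lines: amuo ugg mcjxj nffc haav coxqv zchx pvthk kwl
Hunk 2: at line 5 remove [coxqv,zchx,pvthk] add [veu] -> 7 lines: amuo ugg mcjxj nffc haav veu kwl
Hunk 3: at line 3 remove [nffc] add [qfib,twud,hcus] -> 9 lines: amuo ugg mcjxj qfib twud hcus haav veu kwl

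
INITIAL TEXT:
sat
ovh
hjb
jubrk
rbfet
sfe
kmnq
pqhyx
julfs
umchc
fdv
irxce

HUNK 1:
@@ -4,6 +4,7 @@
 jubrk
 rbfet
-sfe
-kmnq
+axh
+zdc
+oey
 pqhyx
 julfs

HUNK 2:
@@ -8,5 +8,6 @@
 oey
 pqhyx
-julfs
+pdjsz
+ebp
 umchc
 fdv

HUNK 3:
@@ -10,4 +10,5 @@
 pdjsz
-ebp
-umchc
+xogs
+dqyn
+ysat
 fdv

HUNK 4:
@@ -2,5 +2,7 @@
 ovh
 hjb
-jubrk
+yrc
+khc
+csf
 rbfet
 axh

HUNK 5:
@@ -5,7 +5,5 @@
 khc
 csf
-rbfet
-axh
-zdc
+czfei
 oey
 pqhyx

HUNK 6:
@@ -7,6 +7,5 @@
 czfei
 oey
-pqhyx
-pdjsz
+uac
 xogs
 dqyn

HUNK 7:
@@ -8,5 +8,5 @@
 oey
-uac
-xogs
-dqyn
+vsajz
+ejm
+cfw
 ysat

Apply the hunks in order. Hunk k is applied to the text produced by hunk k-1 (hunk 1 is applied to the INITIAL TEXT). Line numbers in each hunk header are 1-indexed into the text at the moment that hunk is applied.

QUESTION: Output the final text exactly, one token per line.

Answer: sat
ovh
hjb
yrc
khc
csf
czfei
oey
vsajz
ejm
cfw
ysat
fdv
irxce

Derivation:
Hunk 1: at line 4 remove [sfe,kmnq] add [axh,zdc,oey] -> 13 lines: sat ovh hjb jubrk rbfet axh zdc oey pqhyx julfs umchc fdv irxce
Hunk 2: at line 8 remove [julfs] add [pdjsz,ebp] -> 14 lines: sat ovh hjb jubrk rbfet axh zdc oey pqhyx pdjsz ebp umchc fdv irxce
Hunk 3: at line 10 remove [ebp,umchc] add [xogs,dqyn,ysat] -> 15 lines: sat ovh hjb jubrk rbfet axh zdc oey pqhyx pdjsz xogs dqyn ysat fdv irxce
Hunk 4: at line 2 remove [jubrk] add [yrc,khc,csf] -> 17 lines: sat ovh hjb yrc khc csf rbfet axh zdc oey pqhyx pdjsz xogs dqyn ysat fdv irxce
Hunk 5: at line 5 remove [rbfet,axh,zdc] add [czfei] -> 15 lines: sat ovh hjb yrc khc csf czfei oey pqhyx pdjsz xogs dqyn ysat fdv irxce
Hunk 6: at line 7 remove [pqhyx,pdjsz] add [uac] -> 14 lines: sat ovh hjb yrc khc csf czfei oey uac xogs dqyn ysat fdv irxce
Hunk 7: at line 8 remove [uac,xogs,dqyn] add [vsajz,ejm,cfw] -> 14 lines: sat ovh hjb yrc khc csf czfei oey vsajz ejm cfw ysat fdv irxce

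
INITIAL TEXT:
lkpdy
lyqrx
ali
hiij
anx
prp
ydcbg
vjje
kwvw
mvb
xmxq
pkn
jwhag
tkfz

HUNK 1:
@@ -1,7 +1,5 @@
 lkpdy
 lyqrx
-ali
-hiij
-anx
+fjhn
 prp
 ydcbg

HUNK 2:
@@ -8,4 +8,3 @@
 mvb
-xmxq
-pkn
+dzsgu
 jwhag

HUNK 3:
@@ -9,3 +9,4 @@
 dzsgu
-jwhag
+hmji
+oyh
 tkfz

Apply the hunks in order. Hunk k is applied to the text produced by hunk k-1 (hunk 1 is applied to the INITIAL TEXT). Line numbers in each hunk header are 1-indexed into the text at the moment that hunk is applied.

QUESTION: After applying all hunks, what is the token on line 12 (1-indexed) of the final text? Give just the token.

Hunk 1: at line 1 remove [ali,hiij,anx] add [fjhn] -> 12 lines: lkpdy lyqrx fjhn prp ydcbg vjje kwvw mvb xmxq pkn jwhag tkfz
Hunk 2: at line 8 remove [xmxq,pkn] add [dzsgu] -> 11 lines: lkpdy lyqrx fjhn prp ydcbg vjje kwvw mvb dzsgu jwhag tkfz
Hunk 3: at line 9 remove [jwhag] add [hmji,oyh] -> 12 lines: lkpdy lyqrx fjhn prp ydcbg vjje kwvw mvb dzsgu hmji oyh tkfz
Final line 12: tkfz

Answer: tkfz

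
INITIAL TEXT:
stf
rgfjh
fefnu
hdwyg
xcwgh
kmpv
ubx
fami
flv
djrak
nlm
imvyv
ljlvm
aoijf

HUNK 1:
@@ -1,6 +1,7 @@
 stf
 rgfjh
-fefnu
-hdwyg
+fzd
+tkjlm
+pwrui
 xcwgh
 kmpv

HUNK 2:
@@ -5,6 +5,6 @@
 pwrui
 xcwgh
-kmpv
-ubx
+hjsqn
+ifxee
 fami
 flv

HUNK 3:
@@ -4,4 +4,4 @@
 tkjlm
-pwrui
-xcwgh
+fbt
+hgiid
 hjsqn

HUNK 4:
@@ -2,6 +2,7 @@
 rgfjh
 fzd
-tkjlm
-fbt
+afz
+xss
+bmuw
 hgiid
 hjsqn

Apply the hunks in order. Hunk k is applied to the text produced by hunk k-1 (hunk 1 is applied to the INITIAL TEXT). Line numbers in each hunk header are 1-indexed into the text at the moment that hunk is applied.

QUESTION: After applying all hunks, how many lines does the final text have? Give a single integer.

Answer: 16

Derivation:
Hunk 1: at line 1 remove [fefnu,hdwyg] add [fzd,tkjlm,pwrui] -> 15 lines: stf rgfjh fzd tkjlm pwrui xcwgh kmpv ubx fami flv djrak nlm imvyv ljlvm aoijf
Hunk 2: at line 5 remove [kmpv,ubx] add [hjsqn,ifxee] -> 15 lines: stf rgfjh fzd tkjlm pwrui xcwgh hjsqn ifxee fami flv djrak nlm imvyv ljlvm aoijf
Hunk 3: at line 4 remove [pwrui,xcwgh] add [fbt,hgiid] -> 15 lines: stf rgfjh fzd tkjlm fbt hgiid hjsqn ifxee fami flv djrak nlm imvyv ljlvm aoijf
Hunk 4: at line 2 remove [tkjlm,fbt] add [afz,xss,bmuw] -> 16 lines: stf rgfjh fzd afz xss bmuw hgiid hjsqn ifxee fami flv djrak nlm imvyv ljlvm aoijf
Final line count: 16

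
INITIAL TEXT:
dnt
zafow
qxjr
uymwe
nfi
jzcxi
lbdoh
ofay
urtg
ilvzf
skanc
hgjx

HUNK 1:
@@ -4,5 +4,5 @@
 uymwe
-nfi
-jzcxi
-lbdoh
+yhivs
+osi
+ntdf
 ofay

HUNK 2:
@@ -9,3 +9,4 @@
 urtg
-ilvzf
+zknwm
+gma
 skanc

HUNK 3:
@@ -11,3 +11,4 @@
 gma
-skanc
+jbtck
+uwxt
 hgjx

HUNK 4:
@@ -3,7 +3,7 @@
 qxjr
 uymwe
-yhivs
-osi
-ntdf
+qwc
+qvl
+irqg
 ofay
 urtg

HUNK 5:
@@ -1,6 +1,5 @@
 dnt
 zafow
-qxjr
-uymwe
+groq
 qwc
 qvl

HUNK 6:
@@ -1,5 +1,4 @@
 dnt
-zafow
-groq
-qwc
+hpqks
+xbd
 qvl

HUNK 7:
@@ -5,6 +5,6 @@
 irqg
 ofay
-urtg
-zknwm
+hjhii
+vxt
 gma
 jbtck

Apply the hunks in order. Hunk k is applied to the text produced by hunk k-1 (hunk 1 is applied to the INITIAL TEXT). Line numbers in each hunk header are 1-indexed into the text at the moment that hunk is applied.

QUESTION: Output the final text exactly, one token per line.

Hunk 1: at line 4 remove [nfi,jzcxi,lbdoh] add [yhivs,osi,ntdf] -> 12 lines: dnt zafow qxjr uymwe yhivs osi ntdf ofay urtg ilvzf skanc hgjx
Hunk 2: at line 9 remove [ilvzf] add [zknwm,gma] -> 13 lines: dnt zafow qxjr uymwe yhivs osi ntdf ofay urtg zknwm gma skanc hgjx
Hunk 3: at line 11 remove [skanc] add [jbtck,uwxt] -> 14 lines: dnt zafow qxjr uymwe yhivs osi ntdf ofay urtg zknwm gma jbtck uwxt hgjx
Hunk 4: at line 3 remove [yhivs,osi,ntdf] add [qwc,qvl,irqg] -> 14 lines: dnt zafow qxjr uymwe qwc qvl irqg ofay urtg zknwm gma jbtck uwxt hgjx
Hunk 5: at line 1 remove [qxjr,uymwe] add [groq] -> 13 lines: dnt zafow groq qwc qvl irqg ofay urtg zknwm gma jbtck uwxt hgjx
Hunk 6: at line 1 remove [zafow,groq,qwc] add [hpqks,xbd] -> 12 lines: dnt hpqks xbd qvl irqg ofay urtg zknwm gma jbtck uwxt hgjx
Hunk 7: at line 5 remove [urtg,zknwm] add [hjhii,vxt] -> 12 lines: dnt hpqks xbd qvl irqg ofay hjhii vxt gma jbtck uwxt hgjx

Answer: dnt
hpqks
xbd
qvl
irqg
ofay
hjhii
vxt
gma
jbtck
uwxt
hgjx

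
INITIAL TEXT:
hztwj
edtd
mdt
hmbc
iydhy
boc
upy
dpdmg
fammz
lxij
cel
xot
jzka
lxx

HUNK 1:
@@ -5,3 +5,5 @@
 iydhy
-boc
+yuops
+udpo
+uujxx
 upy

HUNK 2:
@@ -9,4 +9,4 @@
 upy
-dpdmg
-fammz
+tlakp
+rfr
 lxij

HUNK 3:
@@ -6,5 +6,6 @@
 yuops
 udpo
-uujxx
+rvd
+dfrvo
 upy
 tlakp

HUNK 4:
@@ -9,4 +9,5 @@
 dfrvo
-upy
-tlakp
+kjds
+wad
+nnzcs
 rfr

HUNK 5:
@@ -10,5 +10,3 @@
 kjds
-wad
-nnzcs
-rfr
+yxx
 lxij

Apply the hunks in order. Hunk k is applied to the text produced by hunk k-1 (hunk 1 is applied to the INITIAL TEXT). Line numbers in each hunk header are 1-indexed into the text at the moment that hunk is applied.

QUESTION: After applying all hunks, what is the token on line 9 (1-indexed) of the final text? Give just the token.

Answer: dfrvo

Derivation:
Hunk 1: at line 5 remove [boc] add [yuops,udpo,uujxx] -> 16 lines: hztwj edtd mdt hmbc iydhy yuops udpo uujxx upy dpdmg fammz lxij cel xot jzka lxx
Hunk 2: at line 9 remove [dpdmg,fammz] add [tlakp,rfr] -> 16 lines: hztwj edtd mdt hmbc iydhy yuops udpo uujxx upy tlakp rfr lxij cel xot jzka lxx
Hunk 3: at line 6 remove [uujxx] add [rvd,dfrvo] -> 17 lines: hztwj edtd mdt hmbc iydhy yuops udpo rvd dfrvo upy tlakp rfr lxij cel xot jzka lxx
Hunk 4: at line 9 remove [upy,tlakp] add [kjds,wad,nnzcs] -> 18 lines: hztwj edtd mdt hmbc iydhy yuops udpo rvd dfrvo kjds wad nnzcs rfr lxij cel xot jzka lxx
Hunk 5: at line 10 remove [wad,nnzcs,rfr] add [yxx] -> 16 lines: hztwj edtd mdt hmbc iydhy yuops udpo rvd dfrvo kjds yxx lxij cel xot jzka lxx
Final line 9: dfrvo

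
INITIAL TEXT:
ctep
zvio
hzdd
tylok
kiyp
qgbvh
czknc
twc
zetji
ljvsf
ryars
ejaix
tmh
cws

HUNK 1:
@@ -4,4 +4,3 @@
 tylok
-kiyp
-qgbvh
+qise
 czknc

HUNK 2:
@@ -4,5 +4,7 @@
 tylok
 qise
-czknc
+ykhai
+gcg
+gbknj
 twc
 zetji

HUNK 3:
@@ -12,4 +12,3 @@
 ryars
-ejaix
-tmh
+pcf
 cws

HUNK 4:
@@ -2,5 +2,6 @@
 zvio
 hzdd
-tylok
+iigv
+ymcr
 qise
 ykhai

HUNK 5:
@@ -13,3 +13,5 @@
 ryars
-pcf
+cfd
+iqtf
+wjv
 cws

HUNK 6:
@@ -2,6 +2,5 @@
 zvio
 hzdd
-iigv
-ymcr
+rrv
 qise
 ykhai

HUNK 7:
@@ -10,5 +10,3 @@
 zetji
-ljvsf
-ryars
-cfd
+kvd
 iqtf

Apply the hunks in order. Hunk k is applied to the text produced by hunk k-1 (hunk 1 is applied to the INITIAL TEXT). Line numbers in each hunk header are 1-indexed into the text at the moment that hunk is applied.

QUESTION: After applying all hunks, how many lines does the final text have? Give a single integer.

Hunk 1: at line 4 remove [kiyp,qgbvh] add [qise] -> 13 lines: ctep zvio hzdd tylok qise czknc twc zetji ljvsf ryars ejaix tmh cws
Hunk 2: at line 4 remove [czknc] add [ykhai,gcg,gbknj] -> 15 lines: ctep zvio hzdd tylok qise ykhai gcg gbknj twc zetji ljvsf ryars ejaix tmh cws
Hunk 3: at line 12 remove [ejaix,tmh] add [pcf] -> 14 lines: ctep zvio hzdd tylok qise ykhai gcg gbknj twc zetji ljvsf ryars pcf cws
Hunk 4: at line 2 remove [tylok] add [iigv,ymcr] -> 15 lines: ctep zvio hzdd iigv ymcr qise ykhai gcg gbknj twc zetji ljvsf ryars pcf cws
Hunk 5: at line 13 remove [pcf] add [cfd,iqtf,wjv] -> 17 lines: ctep zvio hzdd iigv ymcr qise ykhai gcg gbknj twc zetji ljvsf ryars cfd iqtf wjv cws
Hunk 6: at line 2 remove [iigv,ymcr] add [rrv] -> 16 lines: ctep zvio hzdd rrv qise ykhai gcg gbknj twc zetji ljvsf ryars cfd iqtf wjv cws
Hunk 7: at line 10 remove [ljvsf,ryars,cfd] add [kvd] -> 14 lines: ctep zvio hzdd rrv qise ykhai gcg gbknj twc zetji kvd iqtf wjv cws
Final line count: 14

Answer: 14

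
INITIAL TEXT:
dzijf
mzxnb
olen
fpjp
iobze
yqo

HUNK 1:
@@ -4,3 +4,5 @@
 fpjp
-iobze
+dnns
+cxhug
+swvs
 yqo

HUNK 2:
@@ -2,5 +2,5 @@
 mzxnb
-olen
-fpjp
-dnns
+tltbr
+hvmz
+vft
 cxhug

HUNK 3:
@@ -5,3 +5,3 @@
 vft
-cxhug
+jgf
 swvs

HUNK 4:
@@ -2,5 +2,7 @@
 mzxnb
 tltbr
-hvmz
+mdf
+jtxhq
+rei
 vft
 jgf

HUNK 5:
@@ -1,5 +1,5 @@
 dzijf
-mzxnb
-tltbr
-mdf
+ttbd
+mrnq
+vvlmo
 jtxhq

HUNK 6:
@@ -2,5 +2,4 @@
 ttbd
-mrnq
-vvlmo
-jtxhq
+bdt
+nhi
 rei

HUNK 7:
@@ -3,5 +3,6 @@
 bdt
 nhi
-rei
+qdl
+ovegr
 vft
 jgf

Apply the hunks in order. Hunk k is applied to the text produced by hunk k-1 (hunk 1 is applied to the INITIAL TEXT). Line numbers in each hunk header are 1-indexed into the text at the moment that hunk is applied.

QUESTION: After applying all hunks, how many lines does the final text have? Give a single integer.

Hunk 1: at line 4 remove [iobze] add [dnns,cxhug,swvs] -> 8 lines: dzijf mzxnb olen fpjp dnns cxhug swvs yqo
Hunk 2: at line 2 remove [olen,fpjp,dnns] add [tltbr,hvmz,vft] -> 8 lines: dzijf mzxnb tltbr hvmz vft cxhug swvs yqo
Hunk 3: at line 5 remove [cxhug] add [jgf] -> 8 lines: dzijf mzxnb tltbr hvmz vft jgf swvs yqo
Hunk 4: at line 2 remove [hvmz] add [mdf,jtxhq,rei] -> 10 lines: dzijf mzxnb tltbr mdf jtxhq rei vft jgf swvs yqo
Hunk 5: at line 1 remove [mzxnb,tltbr,mdf] add [ttbd,mrnq,vvlmo] -> 10 lines: dzijf ttbd mrnq vvlmo jtxhq rei vft jgf swvs yqo
Hunk 6: at line 2 remove [mrnq,vvlmo,jtxhq] add [bdt,nhi] -> 9 lines: dzijf ttbd bdt nhi rei vft jgf swvs yqo
Hunk 7: at line 3 remove [rei] add [qdl,ovegr] -> 10 lines: dzijf ttbd bdt nhi qdl ovegr vft jgf swvs yqo
Final line count: 10

Answer: 10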